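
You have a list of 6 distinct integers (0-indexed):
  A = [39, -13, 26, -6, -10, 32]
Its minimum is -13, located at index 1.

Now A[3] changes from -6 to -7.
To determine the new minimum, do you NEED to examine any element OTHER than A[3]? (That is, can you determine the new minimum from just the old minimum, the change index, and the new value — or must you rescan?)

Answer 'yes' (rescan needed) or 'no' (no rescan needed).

Answer: no

Derivation:
Old min = -13 at index 1
Change at index 3: -6 -> -7
Index 3 was NOT the min. New min = min(-13, -7). No rescan of other elements needed.
Needs rescan: no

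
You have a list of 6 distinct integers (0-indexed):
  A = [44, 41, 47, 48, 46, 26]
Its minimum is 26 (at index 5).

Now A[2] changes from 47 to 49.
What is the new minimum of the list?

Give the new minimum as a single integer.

Answer: 26

Derivation:
Old min = 26 (at index 5)
Change: A[2] 47 -> 49
Changed element was NOT the old min.
  New min = min(old_min, new_val) = min(26, 49) = 26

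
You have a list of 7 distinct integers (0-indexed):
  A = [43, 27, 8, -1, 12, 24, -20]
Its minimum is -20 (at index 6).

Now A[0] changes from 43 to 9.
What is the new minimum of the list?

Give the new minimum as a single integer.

Answer: -20

Derivation:
Old min = -20 (at index 6)
Change: A[0] 43 -> 9
Changed element was NOT the old min.
  New min = min(old_min, new_val) = min(-20, 9) = -20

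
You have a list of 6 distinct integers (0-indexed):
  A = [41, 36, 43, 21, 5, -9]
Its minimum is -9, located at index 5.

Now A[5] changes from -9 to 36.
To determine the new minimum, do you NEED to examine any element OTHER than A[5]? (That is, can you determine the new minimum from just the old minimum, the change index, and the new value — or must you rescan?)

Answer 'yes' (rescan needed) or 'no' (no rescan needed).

Old min = -9 at index 5
Change at index 5: -9 -> 36
Index 5 WAS the min and new value 36 > old min -9. Must rescan other elements to find the new min.
Needs rescan: yes

Answer: yes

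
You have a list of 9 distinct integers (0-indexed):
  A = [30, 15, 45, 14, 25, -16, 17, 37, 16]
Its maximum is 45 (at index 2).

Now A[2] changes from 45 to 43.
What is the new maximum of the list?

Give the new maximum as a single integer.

Answer: 43

Derivation:
Old max = 45 (at index 2)
Change: A[2] 45 -> 43
Changed element WAS the max -> may need rescan.
  Max of remaining elements: 37
  New max = max(43, 37) = 43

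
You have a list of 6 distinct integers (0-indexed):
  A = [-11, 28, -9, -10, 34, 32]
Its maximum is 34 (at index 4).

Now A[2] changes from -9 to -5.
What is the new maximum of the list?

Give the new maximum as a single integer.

Answer: 34

Derivation:
Old max = 34 (at index 4)
Change: A[2] -9 -> -5
Changed element was NOT the old max.
  New max = max(old_max, new_val) = max(34, -5) = 34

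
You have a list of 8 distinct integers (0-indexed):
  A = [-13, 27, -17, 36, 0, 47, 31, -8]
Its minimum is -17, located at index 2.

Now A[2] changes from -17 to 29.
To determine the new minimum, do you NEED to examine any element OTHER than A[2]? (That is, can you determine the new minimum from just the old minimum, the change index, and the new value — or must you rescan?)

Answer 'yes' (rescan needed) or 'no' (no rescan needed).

Old min = -17 at index 2
Change at index 2: -17 -> 29
Index 2 WAS the min and new value 29 > old min -17. Must rescan other elements to find the new min.
Needs rescan: yes

Answer: yes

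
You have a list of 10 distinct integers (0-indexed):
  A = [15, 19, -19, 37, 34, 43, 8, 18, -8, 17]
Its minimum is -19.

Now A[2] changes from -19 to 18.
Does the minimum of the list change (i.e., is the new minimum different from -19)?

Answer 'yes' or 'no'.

Old min = -19
Change: A[2] -19 -> 18
Changed element was the min; new min must be rechecked.
New min = -8; changed? yes

Answer: yes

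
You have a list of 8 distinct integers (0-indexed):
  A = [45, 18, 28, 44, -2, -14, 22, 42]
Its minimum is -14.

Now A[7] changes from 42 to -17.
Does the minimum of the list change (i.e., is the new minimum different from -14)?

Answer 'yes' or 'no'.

Old min = -14
Change: A[7] 42 -> -17
Changed element was NOT the min; min changes only if -17 < -14.
New min = -17; changed? yes

Answer: yes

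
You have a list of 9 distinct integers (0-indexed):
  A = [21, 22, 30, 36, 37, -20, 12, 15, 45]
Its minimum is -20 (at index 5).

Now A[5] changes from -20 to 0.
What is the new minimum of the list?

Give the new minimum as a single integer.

Old min = -20 (at index 5)
Change: A[5] -20 -> 0
Changed element WAS the min. Need to check: is 0 still <= all others?
  Min of remaining elements: 12
  New min = min(0, 12) = 0

Answer: 0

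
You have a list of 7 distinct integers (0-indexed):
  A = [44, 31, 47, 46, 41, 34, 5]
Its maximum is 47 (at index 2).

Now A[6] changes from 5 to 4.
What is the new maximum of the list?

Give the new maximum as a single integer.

Old max = 47 (at index 2)
Change: A[6] 5 -> 4
Changed element was NOT the old max.
  New max = max(old_max, new_val) = max(47, 4) = 47

Answer: 47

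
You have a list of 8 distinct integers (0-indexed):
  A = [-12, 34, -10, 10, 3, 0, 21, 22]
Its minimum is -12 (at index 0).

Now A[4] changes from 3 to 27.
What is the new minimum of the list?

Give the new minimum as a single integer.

Answer: -12

Derivation:
Old min = -12 (at index 0)
Change: A[4] 3 -> 27
Changed element was NOT the old min.
  New min = min(old_min, new_val) = min(-12, 27) = -12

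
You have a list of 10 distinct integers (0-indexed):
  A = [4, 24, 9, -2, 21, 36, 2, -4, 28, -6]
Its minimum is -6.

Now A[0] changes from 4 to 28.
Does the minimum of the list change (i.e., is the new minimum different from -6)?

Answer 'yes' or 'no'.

Answer: no

Derivation:
Old min = -6
Change: A[0] 4 -> 28
Changed element was NOT the min; min changes only if 28 < -6.
New min = -6; changed? no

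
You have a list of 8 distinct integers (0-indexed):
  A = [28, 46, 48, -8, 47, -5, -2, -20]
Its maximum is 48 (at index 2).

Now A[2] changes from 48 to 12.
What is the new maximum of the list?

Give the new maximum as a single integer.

Old max = 48 (at index 2)
Change: A[2] 48 -> 12
Changed element WAS the max -> may need rescan.
  Max of remaining elements: 47
  New max = max(12, 47) = 47

Answer: 47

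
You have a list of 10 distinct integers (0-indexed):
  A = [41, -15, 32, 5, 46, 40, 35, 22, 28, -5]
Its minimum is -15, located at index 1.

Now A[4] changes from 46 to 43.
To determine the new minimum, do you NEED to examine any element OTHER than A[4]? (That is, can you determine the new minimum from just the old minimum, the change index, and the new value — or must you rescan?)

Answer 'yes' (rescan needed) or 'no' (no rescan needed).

Old min = -15 at index 1
Change at index 4: 46 -> 43
Index 4 was NOT the min. New min = min(-15, 43). No rescan of other elements needed.
Needs rescan: no

Answer: no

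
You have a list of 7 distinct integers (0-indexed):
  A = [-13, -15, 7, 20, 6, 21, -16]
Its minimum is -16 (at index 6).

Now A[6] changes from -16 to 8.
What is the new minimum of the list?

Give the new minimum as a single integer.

Old min = -16 (at index 6)
Change: A[6] -16 -> 8
Changed element WAS the min. Need to check: is 8 still <= all others?
  Min of remaining elements: -15
  New min = min(8, -15) = -15

Answer: -15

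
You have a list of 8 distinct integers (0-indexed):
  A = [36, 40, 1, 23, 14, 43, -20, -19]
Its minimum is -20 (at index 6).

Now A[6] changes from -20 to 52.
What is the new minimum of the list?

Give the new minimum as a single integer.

Answer: -19

Derivation:
Old min = -20 (at index 6)
Change: A[6] -20 -> 52
Changed element WAS the min. Need to check: is 52 still <= all others?
  Min of remaining elements: -19
  New min = min(52, -19) = -19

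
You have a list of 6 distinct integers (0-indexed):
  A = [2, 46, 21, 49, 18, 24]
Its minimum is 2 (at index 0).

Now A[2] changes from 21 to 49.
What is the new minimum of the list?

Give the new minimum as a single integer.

Old min = 2 (at index 0)
Change: A[2] 21 -> 49
Changed element was NOT the old min.
  New min = min(old_min, new_val) = min(2, 49) = 2

Answer: 2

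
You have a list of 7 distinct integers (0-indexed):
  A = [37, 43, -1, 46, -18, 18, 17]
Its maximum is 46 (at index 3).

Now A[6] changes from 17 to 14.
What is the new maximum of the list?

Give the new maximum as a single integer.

Old max = 46 (at index 3)
Change: A[6] 17 -> 14
Changed element was NOT the old max.
  New max = max(old_max, new_val) = max(46, 14) = 46

Answer: 46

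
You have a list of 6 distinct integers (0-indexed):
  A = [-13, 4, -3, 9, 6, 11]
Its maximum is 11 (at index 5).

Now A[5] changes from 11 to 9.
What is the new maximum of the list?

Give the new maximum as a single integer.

Old max = 11 (at index 5)
Change: A[5] 11 -> 9
Changed element WAS the max -> may need rescan.
  Max of remaining elements: 9
  New max = max(9, 9) = 9

Answer: 9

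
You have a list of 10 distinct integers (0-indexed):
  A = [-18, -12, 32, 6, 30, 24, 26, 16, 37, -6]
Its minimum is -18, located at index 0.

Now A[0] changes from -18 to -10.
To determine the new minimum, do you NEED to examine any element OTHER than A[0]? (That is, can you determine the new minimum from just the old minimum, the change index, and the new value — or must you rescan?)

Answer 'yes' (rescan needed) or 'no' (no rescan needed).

Answer: yes

Derivation:
Old min = -18 at index 0
Change at index 0: -18 -> -10
Index 0 WAS the min and new value -10 > old min -18. Must rescan other elements to find the new min.
Needs rescan: yes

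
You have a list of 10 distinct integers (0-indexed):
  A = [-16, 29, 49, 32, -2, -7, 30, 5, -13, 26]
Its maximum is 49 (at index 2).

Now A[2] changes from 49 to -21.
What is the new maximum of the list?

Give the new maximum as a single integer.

Answer: 32

Derivation:
Old max = 49 (at index 2)
Change: A[2] 49 -> -21
Changed element WAS the max -> may need rescan.
  Max of remaining elements: 32
  New max = max(-21, 32) = 32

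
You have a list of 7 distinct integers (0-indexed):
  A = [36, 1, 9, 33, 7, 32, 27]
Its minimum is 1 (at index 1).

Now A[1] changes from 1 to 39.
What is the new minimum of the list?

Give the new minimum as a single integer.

Old min = 1 (at index 1)
Change: A[1] 1 -> 39
Changed element WAS the min. Need to check: is 39 still <= all others?
  Min of remaining elements: 7
  New min = min(39, 7) = 7

Answer: 7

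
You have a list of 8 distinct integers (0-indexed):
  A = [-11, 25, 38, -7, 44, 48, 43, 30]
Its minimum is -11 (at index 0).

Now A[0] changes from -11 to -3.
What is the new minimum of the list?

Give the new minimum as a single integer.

Answer: -7

Derivation:
Old min = -11 (at index 0)
Change: A[0] -11 -> -3
Changed element WAS the min. Need to check: is -3 still <= all others?
  Min of remaining elements: -7
  New min = min(-3, -7) = -7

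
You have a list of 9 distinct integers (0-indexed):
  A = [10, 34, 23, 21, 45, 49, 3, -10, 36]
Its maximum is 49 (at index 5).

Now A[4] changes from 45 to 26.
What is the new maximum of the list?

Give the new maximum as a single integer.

Old max = 49 (at index 5)
Change: A[4] 45 -> 26
Changed element was NOT the old max.
  New max = max(old_max, new_val) = max(49, 26) = 49

Answer: 49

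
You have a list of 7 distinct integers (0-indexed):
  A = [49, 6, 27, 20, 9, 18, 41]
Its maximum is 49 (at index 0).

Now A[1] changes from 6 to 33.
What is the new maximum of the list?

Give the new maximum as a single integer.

Answer: 49

Derivation:
Old max = 49 (at index 0)
Change: A[1] 6 -> 33
Changed element was NOT the old max.
  New max = max(old_max, new_val) = max(49, 33) = 49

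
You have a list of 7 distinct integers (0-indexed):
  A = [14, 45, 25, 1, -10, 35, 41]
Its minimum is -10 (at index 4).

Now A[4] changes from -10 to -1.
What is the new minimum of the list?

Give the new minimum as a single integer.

Old min = -10 (at index 4)
Change: A[4] -10 -> -1
Changed element WAS the min. Need to check: is -1 still <= all others?
  Min of remaining elements: 1
  New min = min(-1, 1) = -1

Answer: -1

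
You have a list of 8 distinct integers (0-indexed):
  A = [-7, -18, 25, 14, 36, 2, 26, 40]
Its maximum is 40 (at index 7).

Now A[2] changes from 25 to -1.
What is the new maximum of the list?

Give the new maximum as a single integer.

Answer: 40

Derivation:
Old max = 40 (at index 7)
Change: A[2] 25 -> -1
Changed element was NOT the old max.
  New max = max(old_max, new_val) = max(40, -1) = 40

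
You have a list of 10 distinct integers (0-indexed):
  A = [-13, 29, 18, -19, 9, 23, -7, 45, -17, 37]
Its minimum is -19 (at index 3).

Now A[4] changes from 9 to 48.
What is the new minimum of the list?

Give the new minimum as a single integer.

Answer: -19

Derivation:
Old min = -19 (at index 3)
Change: A[4] 9 -> 48
Changed element was NOT the old min.
  New min = min(old_min, new_val) = min(-19, 48) = -19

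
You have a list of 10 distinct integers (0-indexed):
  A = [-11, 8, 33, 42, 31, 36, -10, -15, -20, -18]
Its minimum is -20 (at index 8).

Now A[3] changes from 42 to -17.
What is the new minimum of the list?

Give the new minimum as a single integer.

Old min = -20 (at index 8)
Change: A[3] 42 -> -17
Changed element was NOT the old min.
  New min = min(old_min, new_val) = min(-20, -17) = -20

Answer: -20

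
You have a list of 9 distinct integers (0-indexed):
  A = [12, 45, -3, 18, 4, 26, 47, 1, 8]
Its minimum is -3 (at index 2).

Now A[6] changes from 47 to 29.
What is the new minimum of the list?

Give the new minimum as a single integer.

Answer: -3

Derivation:
Old min = -3 (at index 2)
Change: A[6] 47 -> 29
Changed element was NOT the old min.
  New min = min(old_min, new_val) = min(-3, 29) = -3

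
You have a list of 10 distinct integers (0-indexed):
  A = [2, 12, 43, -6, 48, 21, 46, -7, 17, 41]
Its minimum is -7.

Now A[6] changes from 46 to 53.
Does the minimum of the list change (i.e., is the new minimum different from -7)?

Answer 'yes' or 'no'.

Old min = -7
Change: A[6] 46 -> 53
Changed element was NOT the min; min changes only if 53 < -7.
New min = -7; changed? no

Answer: no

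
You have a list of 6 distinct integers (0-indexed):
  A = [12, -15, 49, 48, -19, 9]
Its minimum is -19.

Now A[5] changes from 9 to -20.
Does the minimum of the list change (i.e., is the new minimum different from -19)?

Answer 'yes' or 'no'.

Old min = -19
Change: A[5] 9 -> -20
Changed element was NOT the min; min changes only if -20 < -19.
New min = -20; changed? yes

Answer: yes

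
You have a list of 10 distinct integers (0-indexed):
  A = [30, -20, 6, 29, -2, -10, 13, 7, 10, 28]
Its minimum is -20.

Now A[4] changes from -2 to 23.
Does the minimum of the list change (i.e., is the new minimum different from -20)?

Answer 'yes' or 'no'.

Old min = -20
Change: A[4] -2 -> 23
Changed element was NOT the min; min changes only if 23 < -20.
New min = -20; changed? no

Answer: no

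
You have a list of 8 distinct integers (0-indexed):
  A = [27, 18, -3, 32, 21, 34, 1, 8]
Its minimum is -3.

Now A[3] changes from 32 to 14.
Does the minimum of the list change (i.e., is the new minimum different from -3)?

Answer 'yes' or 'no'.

Answer: no

Derivation:
Old min = -3
Change: A[3] 32 -> 14
Changed element was NOT the min; min changes only if 14 < -3.
New min = -3; changed? no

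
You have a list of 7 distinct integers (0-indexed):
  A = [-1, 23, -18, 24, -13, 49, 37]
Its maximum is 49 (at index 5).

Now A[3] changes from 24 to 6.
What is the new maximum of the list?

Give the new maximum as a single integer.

Answer: 49

Derivation:
Old max = 49 (at index 5)
Change: A[3] 24 -> 6
Changed element was NOT the old max.
  New max = max(old_max, new_val) = max(49, 6) = 49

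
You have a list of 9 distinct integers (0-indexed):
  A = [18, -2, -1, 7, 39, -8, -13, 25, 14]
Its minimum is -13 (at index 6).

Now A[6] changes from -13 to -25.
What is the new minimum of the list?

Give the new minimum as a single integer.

Answer: -25

Derivation:
Old min = -13 (at index 6)
Change: A[6] -13 -> -25
Changed element WAS the min. Need to check: is -25 still <= all others?
  Min of remaining elements: -8
  New min = min(-25, -8) = -25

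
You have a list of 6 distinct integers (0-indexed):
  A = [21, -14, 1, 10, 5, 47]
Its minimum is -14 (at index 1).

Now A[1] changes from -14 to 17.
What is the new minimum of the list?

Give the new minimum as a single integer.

Answer: 1

Derivation:
Old min = -14 (at index 1)
Change: A[1] -14 -> 17
Changed element WAS the min. Need to check: is 17 still <= all others?
  Min of remaining elements: 1
  New min = min(17, 1) = 1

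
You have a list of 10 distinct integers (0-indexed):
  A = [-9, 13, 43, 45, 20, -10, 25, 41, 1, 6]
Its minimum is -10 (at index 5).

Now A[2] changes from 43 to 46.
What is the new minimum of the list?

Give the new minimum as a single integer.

Answer: -10

Derivation:
Old min = -10 (at index 5)
Change: A[2] 43 -> 46
Changed element was NOT the old min.
  New min = min(old_min, new_val) = min(-10, 46) = -10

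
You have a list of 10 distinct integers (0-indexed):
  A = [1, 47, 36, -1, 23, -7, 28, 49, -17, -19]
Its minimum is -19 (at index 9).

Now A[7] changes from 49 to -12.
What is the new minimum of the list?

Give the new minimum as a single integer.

Old min = -19 (at index 9)
Change: A[7] 49 -> -12
Changed element was NOT the old min.
  New min = min(old_min, new_val) = min(-19, -12) = -19

Answer: -19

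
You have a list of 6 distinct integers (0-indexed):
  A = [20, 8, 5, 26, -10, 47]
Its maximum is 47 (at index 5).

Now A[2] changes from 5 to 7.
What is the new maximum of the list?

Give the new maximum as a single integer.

Answer: 47

Derivation:
Old max = 47 (at index 5)
Change: A[2] 5 -> 7
Changed element was NOT the old max.
  New max = max(old_max, new_val) = max(47, 7) = 47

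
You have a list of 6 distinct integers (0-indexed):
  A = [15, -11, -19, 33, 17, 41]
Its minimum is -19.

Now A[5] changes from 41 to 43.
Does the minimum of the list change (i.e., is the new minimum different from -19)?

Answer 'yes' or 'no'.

Old min = -19
Change: A[5] 41 -> 43
Changed element was NOT the min; min changes only if 43 < -19.
New min = -19; changed? no

Answer: no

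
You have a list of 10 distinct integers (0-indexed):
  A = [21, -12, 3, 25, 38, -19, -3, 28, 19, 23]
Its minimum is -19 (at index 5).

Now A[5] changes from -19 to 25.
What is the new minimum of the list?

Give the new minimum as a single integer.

Answer: -12

Derivation:
Old min = -19 (at index 5)
Change: A[5] -19 -> 25
Changed element WAS the min. Need to check: is 25 still <= all others?
  Min of remaining elements: -12
  New min = min(25, -12) = -12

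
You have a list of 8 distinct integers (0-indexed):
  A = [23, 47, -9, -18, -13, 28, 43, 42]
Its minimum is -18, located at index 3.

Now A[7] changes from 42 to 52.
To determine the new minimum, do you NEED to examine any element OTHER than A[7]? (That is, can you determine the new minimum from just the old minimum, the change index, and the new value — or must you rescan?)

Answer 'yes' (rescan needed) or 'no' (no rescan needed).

Answer: no

Derivation:
Old min = -18 at index 3
Change at index 7: 42 -> 52
Index 7 was NOT the min. New min = min(-18, 52). No rescan of other elements needed.
Needs rescan: no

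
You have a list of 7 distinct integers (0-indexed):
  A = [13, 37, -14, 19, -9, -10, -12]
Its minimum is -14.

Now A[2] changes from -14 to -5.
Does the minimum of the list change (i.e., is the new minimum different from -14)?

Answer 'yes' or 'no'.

Answer: yes

Derivation:
Old min = -14
Change: A[2] -14 -> -5
Changed element was the min; new min must be rechecked.
New min = -12; changed? yes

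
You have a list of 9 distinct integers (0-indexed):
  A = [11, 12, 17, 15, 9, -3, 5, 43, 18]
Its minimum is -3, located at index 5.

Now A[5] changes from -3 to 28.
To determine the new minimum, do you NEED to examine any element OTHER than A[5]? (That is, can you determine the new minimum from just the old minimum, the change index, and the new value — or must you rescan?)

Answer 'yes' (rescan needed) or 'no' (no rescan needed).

Old min = -3 at index 5
Change at index 5: -3 -> 28
Index 5 WAS the min and new value 28 > old min -3. Must rescan other elements to find the new min.
Needs rescan: yes

Answer: yes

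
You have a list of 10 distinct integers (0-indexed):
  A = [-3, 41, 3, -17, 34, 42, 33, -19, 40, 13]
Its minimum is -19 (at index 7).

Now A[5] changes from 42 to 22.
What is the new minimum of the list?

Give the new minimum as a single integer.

Answer: -19

Derivation:
Old min = -19 (at index 7)
Change: A[5] 42 -> 22
Changed element was NOT the old min.
  New min = min(old_min, new_val) = min(-19, 22) = -19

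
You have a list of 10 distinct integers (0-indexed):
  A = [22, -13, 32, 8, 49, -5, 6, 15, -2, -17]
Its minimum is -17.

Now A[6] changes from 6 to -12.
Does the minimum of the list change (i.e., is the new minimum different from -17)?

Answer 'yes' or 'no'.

Old min = -17
Change: A[6] 6 -> -12
Changed element was NOT the min; min changes only if -12 < -17.
New min = -17; changed? no

Answer: no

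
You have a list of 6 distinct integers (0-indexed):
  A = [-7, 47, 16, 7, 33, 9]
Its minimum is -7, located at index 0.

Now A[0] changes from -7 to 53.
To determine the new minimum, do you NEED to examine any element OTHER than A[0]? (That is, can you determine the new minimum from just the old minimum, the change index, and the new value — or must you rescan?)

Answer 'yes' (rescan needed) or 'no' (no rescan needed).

Answer: yes

Derivation:
Old min = -7 at index 0
Change at index 0: -7 -> 53
Index 0 WAS the min and new value 53 > old min -7. Must rescan other elements to find the new min.
Needs rescan: yes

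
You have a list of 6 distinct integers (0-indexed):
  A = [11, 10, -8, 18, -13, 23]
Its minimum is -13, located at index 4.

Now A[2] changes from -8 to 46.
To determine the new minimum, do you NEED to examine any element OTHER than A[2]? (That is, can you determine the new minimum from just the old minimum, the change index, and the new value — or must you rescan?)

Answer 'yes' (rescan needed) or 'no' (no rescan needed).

Answer: no

Derivation:
Old min = -13 at index 4
Change at index 2: -8 -> 46
Index 2 was NOT the min. New min = min(-13, 46). No rescan of other elements needed.
Needs rescan: no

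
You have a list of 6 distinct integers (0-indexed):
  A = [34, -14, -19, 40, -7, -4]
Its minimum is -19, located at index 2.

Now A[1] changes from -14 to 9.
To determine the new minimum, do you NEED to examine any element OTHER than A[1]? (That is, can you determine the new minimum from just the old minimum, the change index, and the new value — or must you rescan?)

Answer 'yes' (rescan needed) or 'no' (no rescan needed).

Answer: no

Derivation:
Old min = -19 at index 2
Change at index 1: -14 -> 9
Index 1 was NOT the min. New min = min(-19, 9). No rescan of other elements needed.
Needs rescan: no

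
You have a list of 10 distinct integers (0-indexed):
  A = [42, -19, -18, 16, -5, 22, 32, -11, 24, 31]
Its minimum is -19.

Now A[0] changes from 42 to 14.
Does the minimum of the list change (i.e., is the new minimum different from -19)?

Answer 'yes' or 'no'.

Answer: no

Derivation:
Old min = -19
Change: A[0] 42 -> 14
Changed element was NOT the min; min changes only if 14 < -19.
New min = -19; changed? no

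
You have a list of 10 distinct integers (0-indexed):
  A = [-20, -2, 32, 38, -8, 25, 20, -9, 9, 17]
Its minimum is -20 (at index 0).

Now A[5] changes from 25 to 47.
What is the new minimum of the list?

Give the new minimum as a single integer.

Answer: -20

Derivation:
Old min = -20 (at index 0)
Change: A[5] 25 -> 47
Changed element was NOT the old min.
  New min = min(old_min, new_val) = min(-20, 47) = -20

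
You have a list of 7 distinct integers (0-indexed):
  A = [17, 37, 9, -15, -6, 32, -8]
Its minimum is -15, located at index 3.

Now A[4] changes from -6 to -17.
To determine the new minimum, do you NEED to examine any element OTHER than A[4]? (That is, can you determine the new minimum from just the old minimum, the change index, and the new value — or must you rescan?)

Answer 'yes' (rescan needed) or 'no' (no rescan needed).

Old min = -15 at index 3
Change at index 4: -6 -> -17
Index 4 was NOT the min. New min = min(-15, -17). No rescan of other elements needed.
Needs rescan: no

Answer: no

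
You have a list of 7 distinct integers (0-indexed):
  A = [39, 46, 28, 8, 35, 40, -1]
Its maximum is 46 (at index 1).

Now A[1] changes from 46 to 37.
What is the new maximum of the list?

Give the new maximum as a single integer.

Old max = 46 (at index 1)
Change: A[1] 46 -> 37
Changed element WAS the max -> may need rescan.
  Max of remaining elements: 40
  New max = max(37, 40) = 40

Answer: 40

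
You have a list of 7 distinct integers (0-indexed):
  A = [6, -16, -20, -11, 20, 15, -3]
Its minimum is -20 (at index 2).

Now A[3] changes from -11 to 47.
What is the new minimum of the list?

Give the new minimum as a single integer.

Answer: -20

Derivation:
Old min = -20 (at index 2)
Change: A[3] -11 -> 47
Changed element was NOT the old min.
  New min = min(old_min, new_val) = min(-20, 47) = -20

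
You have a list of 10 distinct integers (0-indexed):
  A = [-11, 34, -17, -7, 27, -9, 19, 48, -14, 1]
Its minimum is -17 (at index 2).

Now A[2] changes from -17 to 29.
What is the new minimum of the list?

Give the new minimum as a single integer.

Answer: -14

Derivation:
Old min = -17 (at index 2)
Change: A[2] -17 -> 29
Changed element WAS the min. Need to check: is 29 still <= all others?
  Min of remaining elements: -14
  New min = min(29, -14) = -14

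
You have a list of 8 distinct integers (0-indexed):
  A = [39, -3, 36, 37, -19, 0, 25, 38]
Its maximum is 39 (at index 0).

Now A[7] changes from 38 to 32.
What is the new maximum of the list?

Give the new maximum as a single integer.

Answer: 39

Derivation:
Old max = 39 (at index 0)
Change: A[7] 38 -> 32
Changed element was NOT the old max.
  New max = max(old_max, new_val) = max(39, 32) = 39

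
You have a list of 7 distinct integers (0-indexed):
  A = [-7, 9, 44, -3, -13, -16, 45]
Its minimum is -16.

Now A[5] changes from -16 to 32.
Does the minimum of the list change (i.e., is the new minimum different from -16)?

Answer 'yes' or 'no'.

Answer: yes

Derivation:
Old min = -16
Change: A[5] -16 -> 32
Changed element was the min; new min must be rechecked.
New min = -13; changed? yes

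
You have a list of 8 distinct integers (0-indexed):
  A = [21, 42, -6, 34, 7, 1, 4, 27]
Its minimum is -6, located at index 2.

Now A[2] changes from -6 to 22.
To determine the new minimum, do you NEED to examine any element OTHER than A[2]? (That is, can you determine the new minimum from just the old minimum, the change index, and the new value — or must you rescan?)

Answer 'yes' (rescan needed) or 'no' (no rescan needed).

Old min = -6 at index 2
Change at index 2: -6 -> 22
Index 2 WAS the min and new value 22 > old min -6. Must rescan other elements to find the new min.
Needs rescan: yes

Answer: yes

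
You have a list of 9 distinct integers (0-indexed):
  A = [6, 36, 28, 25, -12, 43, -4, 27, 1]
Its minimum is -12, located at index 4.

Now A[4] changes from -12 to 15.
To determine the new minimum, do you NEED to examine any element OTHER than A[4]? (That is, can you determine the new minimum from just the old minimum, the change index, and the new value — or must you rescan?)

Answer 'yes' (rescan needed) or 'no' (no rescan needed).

Old min = -12 at index 4
Change at index 4: -12 -> 15
Index 4 WAS the min and new value 15 > old min -12. Must rescan other elements to find the new min.
Needs rescan: yes

Answer: yes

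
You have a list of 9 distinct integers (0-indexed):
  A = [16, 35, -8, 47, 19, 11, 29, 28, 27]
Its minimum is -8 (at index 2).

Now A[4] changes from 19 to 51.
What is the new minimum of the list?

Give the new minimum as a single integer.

Old min = -8 (at index 2)
Change: A[4] 19 -> 51
Changed element was NOT the old min.
  New min = min(old_min, new_val) = min(-8, 51) = -8

Answer: -8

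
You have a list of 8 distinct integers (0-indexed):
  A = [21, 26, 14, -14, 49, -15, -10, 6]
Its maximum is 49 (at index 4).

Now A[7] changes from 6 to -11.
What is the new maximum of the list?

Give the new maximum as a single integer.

Answer: 49

Derivation:
Old max = 49 (at index 4)
Change: A[7] 6 -> -11
Changed element was NOT the old max.
  New max = max(old_max, new_val) = max(49, -11) = 49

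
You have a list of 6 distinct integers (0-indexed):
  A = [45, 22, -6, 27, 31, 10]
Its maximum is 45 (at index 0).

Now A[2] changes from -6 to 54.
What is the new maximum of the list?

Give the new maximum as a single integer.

Old max = 45 (at index 0)
Change: A[2] -6 -> 54
Changed element was NOT the old max.
  New max = max(old_max, new_val) = max(45, 54) = 54

Answer: 54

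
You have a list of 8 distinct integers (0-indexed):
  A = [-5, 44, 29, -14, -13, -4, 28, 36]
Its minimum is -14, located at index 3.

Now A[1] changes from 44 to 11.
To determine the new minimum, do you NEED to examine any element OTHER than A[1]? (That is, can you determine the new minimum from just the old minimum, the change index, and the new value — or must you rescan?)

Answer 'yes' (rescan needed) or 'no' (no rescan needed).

Old min = -14 at index 3
Change at index 1: 44 -> 11
Index 1 was NOT the min. New min = min(-14, 11). No rescan of other elements needed.
Needs rescan: no

Answer: no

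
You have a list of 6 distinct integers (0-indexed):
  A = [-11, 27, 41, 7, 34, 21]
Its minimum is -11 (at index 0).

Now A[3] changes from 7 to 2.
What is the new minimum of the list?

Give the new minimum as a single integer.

Answer: -11

Derivation:
Old min = -11 (at index 0)
Change: A[3] 7 -> 2
Changed element was NOT the old min.
  New min = min(old_min, new_val) = min(-11, 2) = -11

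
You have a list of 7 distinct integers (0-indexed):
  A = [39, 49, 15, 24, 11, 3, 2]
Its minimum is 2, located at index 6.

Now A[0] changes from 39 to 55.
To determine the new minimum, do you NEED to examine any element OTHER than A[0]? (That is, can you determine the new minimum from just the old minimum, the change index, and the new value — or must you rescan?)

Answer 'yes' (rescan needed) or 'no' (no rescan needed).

Old min = 2 at index 6
Change at index 0: 39 -> 55
Index 0 was NOT the min. New min = min(2, 55). No rescan of other elements needed.
Needs rescan: no

Answer: no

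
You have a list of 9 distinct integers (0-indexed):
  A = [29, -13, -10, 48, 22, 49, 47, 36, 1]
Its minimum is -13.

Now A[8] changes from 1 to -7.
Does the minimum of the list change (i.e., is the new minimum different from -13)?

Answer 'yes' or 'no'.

Old min = -13
Change: A[8] 1 -> -7
Changed element was NOT the min; min changes only if -7 < -13.
New min = -13; changed? no

Answer: no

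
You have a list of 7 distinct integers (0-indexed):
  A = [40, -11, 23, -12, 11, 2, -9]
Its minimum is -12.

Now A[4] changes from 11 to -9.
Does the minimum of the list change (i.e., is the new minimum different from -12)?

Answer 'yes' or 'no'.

Old min = -12
Change: A[4] 11 -> -9
Changed element was NOT the min; min changes only if -9 < -12.
New min = -12; changed? no

Answer: no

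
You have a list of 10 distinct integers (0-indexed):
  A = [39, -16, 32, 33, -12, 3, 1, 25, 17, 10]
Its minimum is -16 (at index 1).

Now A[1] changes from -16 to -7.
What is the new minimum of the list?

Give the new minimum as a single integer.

Answer: -12

Derivation:
Old min = -16 (at index 1)
Change: A[1] -16 -> -7
Changed element WAS the min. Need to check: is -7 still <= all others?
  Min of remaining elements: -12
  New min = min(-7, -12) = -12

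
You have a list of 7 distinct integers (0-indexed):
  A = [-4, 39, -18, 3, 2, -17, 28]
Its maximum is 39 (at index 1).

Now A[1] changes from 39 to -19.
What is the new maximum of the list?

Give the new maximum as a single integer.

Old max = 39 (at index 1)
Change: A[1] 39 -> -19
Changed element WAS the max -> may need rescan.
  Max of remaining elements: 28
  New max = max(-19, 28) = 28

Answer: 28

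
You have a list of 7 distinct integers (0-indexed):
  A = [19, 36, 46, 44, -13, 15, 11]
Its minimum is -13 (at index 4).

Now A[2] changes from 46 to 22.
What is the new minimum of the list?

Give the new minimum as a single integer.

Answer: -13

Derivation:
Old min = -13 (at index 4)
Change: A[2] 46 -> 22
Changed element was NOT the old min.
  New min = min(old_min, new_val) = min(-13, 22) = -13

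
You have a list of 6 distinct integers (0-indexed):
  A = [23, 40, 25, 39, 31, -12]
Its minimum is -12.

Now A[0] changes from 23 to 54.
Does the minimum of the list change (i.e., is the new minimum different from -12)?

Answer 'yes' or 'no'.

Old min = -12
Change: A[0] 23 -> 54
Changed element was NOT the min; min changes only if 54 < -12.
New min = -12; changed? no

Answer: no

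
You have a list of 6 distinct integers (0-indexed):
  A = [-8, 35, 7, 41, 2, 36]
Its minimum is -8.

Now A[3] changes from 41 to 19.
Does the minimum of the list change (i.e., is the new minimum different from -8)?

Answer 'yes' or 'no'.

Old min = -8
Change: A[3] 41 -> 19
Changed element was NOT the min; min changes only if 19 < -8.
New min = -8; changed? no

Answer: no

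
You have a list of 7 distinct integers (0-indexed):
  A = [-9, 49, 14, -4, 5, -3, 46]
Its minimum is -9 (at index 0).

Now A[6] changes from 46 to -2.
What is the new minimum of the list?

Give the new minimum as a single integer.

Old min = -9 (at index 0)
Change: A[6] 46 -> -2
Changed element was NOT the old min.
  New min = min(old_min, new_val) = min(-9, -2) = -9

Answer: -9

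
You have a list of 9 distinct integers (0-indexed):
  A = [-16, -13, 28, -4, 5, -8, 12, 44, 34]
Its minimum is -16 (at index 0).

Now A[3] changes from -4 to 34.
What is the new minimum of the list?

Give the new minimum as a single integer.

Old min = -16 (at index 0)
Change: A[3] -4 -> 34
Changed element was NOT the old min.
  New min = min(old_min, new_val) = min(-16, 34) = -16

Answer: -16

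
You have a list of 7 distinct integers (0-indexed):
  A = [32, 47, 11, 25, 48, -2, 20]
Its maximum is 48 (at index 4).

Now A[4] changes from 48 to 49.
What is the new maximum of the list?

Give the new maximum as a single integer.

Old max = 48 (at index 4)
Change: A[4] 48 -> 49
Changed element WAS the max -> may need rescan.
  Max of remaining elements: 47
  New max = max(49, 47) = 49

Answer: 49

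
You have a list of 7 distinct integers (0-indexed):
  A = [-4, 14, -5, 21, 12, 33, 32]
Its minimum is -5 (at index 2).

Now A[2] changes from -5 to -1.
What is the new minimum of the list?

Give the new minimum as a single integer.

Answer: -4

Derivation:
Old min = -5 (at index 2)
Change: A[2] -5 -> -1
Changed element WAS the min. Need to check: is -1 still <= all others?
  Min of remaining elements: -4
  New min = min(-1, -4) = -4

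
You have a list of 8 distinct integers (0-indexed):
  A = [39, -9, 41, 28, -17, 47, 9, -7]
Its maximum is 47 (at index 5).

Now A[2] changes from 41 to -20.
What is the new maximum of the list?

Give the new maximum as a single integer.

Answer: 47

Derivation:
Old max = 47 (at index 5)
Change: A[2] 41 -> -20
Changed element was NOT the old max.
  New max = max(old_max, new_val) = max(47, -20) = 47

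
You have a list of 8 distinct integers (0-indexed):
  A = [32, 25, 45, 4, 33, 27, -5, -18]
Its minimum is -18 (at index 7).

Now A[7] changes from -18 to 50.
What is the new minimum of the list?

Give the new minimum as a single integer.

Answer: -5

Derivation:
Old min = -18 (at index 7)
Change: A[7] -18 -> 50
Changed element WAS the min. Need to check: is 50 still <= all others?
  Min of remaining elements: -5
  New min = min(50, -5) = -5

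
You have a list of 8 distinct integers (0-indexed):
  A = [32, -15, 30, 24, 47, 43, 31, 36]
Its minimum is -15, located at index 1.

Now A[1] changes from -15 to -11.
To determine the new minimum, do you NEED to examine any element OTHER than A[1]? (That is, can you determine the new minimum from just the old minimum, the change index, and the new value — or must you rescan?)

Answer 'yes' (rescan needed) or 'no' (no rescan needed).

Answer: yes

Derivation:
Old min = -15 at index 1
Change at index 1: -15 -> -11
Index 1 WAS the min and new value -11 > old min -15. Must rescan other elements to find the new min.
Needs rescan: yes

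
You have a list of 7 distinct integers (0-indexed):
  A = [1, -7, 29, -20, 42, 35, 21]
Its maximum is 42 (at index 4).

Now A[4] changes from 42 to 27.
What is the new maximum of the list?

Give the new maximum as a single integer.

Answer: 35

Derivation:
Old max = 42 (at index 4)
Change: A[4] 42 -> 27
Changed element WAS the max -> may need rescan.
  Max of remaining elements: 35
  New max = max(27, 35) = 35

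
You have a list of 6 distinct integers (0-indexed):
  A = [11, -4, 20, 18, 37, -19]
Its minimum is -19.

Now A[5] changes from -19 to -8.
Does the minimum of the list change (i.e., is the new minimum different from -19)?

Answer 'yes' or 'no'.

Answer: yes

Derivation:
Old min = -19
Change: A[5] -19 -> -8
Changed element was the min; new min must be rechecked.
New min = -8; changed? yes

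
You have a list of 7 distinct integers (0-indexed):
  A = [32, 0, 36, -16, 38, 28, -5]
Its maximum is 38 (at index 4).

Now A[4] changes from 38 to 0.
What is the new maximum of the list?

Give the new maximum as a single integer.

Old max = 38 (at index 4)
Change: A[4] 38 -> 0
Changed element WAS the max -> may need rescan.
  Max of remaining elements: 36
  New max = max(0, 36) = 36

Answer: 36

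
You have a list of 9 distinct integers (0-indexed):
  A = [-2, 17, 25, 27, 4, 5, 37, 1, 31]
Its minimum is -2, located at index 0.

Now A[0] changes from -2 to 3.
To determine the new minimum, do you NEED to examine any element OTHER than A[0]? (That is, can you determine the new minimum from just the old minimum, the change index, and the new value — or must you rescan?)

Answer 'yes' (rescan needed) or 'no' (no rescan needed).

Old min = -2 at index 0
Change at index 0: -2 -> 3
Index 0 WAS the min and new value 3 > old min -2. Must rescan other elements to find the new min.
Needs rescan: yes

Answer: yes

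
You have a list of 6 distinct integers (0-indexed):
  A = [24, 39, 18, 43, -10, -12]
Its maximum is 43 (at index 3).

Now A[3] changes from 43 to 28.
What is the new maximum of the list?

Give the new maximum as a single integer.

Answer: 39

Derivation:
Old max = 43 (at index 3)
Change: A[3] 43 -> 28
Changed element WAS the max -> may need rescan.
  Max of remaining elements: 39
  New max = max(28, 39) = 39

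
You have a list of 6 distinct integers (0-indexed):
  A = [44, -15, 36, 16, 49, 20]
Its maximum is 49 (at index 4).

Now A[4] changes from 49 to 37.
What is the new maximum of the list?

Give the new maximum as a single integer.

Old max = 49 (at index 4)
Change: A[4] 49 -> 37
Changed element WAS the max -> may need rescan.
  Max of remaining elements: 44
  New max = max(37, 44) = 44

Answer: 44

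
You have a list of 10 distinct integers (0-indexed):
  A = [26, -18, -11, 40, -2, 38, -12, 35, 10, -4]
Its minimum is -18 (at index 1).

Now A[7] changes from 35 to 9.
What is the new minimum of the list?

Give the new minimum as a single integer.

Old min = -18 (at index 1)
Change: A[7] 35 -> 9
Changed element was NOT the old min.
  New min = min(old_min, new_val) = min(-18, 9) = -18

Answer: -18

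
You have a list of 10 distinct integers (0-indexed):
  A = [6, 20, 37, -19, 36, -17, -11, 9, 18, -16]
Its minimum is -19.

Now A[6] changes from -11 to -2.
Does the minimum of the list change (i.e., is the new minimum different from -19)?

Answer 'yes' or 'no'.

Answer: no

Derivation:
Old min = -19
Change: A[6] -11 -> -2
Changed element was NOT the min; min changes only if -2 < -19.
New min = -19; changed? no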